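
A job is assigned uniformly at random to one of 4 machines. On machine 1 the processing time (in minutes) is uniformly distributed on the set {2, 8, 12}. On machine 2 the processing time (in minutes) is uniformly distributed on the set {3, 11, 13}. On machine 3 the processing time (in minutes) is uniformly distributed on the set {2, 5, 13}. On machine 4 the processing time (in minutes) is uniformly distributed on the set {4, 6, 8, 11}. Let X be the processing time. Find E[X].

E[X | machine 1] = (2+8+12)/3 = 22/3.
E[X | machine 2] = (3+11+13)/3 = 9.
E[X | machine 3] = (2+5+13)/3 = 20/3.
E[X | machine 4] = (4+6+8+11)/4 = 29/4.
E[X] = (1/4)·(22/3) + (1/4)·(9) + (1/4)·(20/3) + (1/4)·(29/4) = 121/16.

121/16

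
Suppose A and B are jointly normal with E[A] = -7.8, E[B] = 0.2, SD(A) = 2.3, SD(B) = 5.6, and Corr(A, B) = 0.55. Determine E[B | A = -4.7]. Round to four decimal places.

For a bivariate normal, E[B | A=x] = μ_B + ρ·(σ_B/σ_A)·(x − μ_A).
E[B | A=-4.7] = 0.2 + (0.55)·(5.6/2.3)·(-4.7 − (-7.8)) = 0.2 + (1.33913)·(3.1) = 4.3513.

4.3513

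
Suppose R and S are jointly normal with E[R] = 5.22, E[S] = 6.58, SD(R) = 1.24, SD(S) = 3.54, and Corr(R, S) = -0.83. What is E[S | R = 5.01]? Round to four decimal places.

7.0776

For a bivariate normal, E[S | R=x] = μ_S + ρ·(σ_S/σ_R)·(x − μ_R).
E[S | R=5.01] = 6.58 + (-0.83)·(3.54/1.24)·(5.01 − (5.22)) = 6.58 + (-2.3695)·(-0.21) = 7.0776.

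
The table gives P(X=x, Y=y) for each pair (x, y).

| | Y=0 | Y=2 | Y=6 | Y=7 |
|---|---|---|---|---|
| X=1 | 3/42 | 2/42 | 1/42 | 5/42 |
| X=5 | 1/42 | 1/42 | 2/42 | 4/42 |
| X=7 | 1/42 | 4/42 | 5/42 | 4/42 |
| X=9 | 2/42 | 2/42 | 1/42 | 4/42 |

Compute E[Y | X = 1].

45/11

P(X = 1) = 11/42.
Σ Y·P over the event = 0·(3/42) + 2·(2/42) + 6·(1/42) + 7·(5/42) = 15/14.
E[Y | X = 1] = (15/14) / (11/42) = 45/11.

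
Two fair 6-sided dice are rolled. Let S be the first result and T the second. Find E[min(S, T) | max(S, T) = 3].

Outcomes with max(S, T) = 3: (1,3), (2,3), (3,1), (3,2), (3,3), each with probability 1/36.
E[min(S, T) | max(S, T) = 3] = (1 + 2 + 1 + 2 + 3) / 5 = 9/5.

9/5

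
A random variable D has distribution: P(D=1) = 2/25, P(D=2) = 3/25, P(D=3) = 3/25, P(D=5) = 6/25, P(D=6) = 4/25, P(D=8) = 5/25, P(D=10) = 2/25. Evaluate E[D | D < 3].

P(D < 3) = 1/5.
Σ over the event: 1·2/25 + 2·3/25 = 8/25.
E[D | D < 3] = (8/25) / (1/5) = 8/5.

8/5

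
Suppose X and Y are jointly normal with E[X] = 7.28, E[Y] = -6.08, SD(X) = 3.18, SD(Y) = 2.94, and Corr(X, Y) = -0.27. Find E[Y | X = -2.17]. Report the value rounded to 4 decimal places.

For a bivariate normal, E[Y | X=x] = μ_Y + ρ·(σ_Y/σ_X)·(x − μ_X).
E[Y | X=-2.17] = -6.08 + (-0.27)·(2.94/3.18)·(-2.17 − (7.28)) = -6.08 + (-0.24962)·(-9.45) = -3.7211.

-3.7211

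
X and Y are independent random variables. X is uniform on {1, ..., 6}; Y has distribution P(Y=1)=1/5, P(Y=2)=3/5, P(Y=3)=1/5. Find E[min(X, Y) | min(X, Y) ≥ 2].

P(min(X, Y) ≥ 2) = 2/3.
Summing min(X,Y)·P(x,y) over outcomes with min(X, Y) ≥ 2 gives 22/15.
E[min(X, Y) | min(X, Y) ≥ 2] = (22/15) / (2/3) = 11/5.

11/5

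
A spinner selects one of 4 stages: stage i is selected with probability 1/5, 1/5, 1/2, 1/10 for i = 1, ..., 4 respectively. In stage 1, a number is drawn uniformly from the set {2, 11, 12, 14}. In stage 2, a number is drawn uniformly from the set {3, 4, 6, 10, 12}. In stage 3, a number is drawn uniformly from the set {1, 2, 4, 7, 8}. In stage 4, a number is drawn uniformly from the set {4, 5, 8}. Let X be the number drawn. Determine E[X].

367/60

E[X | stage 1] = (2+11+12+14)/4 = 39/4.
E[X | stage 2] = (3+4+6+10+12)/5 = 7.
E[X | stage 3] = (1+2+4+7+8)/5 = 22/5.
E[X | stage 4] = (4+5+8)/3 = 17/3.
E[X] = (1/5)·(39/4) + (1/5)·(7) + (1/2)·(22/5) + (1/10)·(17/3) = 367/60.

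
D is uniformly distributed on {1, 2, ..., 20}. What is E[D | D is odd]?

10

Given D is odd, D is equally likely to be any of {1, 3, 5, 7, 9, 11, 13, 15, 17, 19}.
E[D | D is odd] = (1 + 3 + 5 + 7 + 9 + 11 + 13 + 15 + 17 + 19) / 10 = 10.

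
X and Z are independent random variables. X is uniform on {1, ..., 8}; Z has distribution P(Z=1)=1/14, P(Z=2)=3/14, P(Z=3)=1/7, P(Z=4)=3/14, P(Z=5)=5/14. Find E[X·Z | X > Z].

P(X > Z) = 31/56.
Summing XZ·P(x,y) over outcomes with X > Z gives 625/56.
E[X·Z | X > Z] = (625/56) / (31/56) = 625/31.

625/31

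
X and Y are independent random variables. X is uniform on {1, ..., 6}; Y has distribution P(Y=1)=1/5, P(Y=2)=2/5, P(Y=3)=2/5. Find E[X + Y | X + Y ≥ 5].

20/3

P(X + Y ≥ 5) = 7/10.
Summing (X+Y)·P(x,y) over outcomes with X + Y ≥ 5 gives 14/3.
E[X + Y | X + Y ≥ 5] = (14/3) / (7/10) = 20/3.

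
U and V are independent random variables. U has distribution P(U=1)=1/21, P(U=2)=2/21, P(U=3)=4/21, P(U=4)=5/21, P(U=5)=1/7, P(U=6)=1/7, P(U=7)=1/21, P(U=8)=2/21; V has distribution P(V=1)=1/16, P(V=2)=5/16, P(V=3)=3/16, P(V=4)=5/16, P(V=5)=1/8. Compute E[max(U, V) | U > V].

P(U > V) = 209/336.
Summing max(U,V)·P(x,y) over outcomes with U > V gives 187/56.
E[max(U, V) | U > V] = (187/56) / (209/336) = 102/19.

102/19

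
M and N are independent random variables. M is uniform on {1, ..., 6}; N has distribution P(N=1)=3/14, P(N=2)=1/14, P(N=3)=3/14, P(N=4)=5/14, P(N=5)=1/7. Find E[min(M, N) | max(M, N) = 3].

23/13

P(max(M, N) = 3) = 13/84.
Summing min(M,N)·P(x,y) over outcomes with max(M, N) = 3 gives 23/84.
E[min(M, N) | max(M, N) = 3] = (23/84) / (13/84) = 23/13.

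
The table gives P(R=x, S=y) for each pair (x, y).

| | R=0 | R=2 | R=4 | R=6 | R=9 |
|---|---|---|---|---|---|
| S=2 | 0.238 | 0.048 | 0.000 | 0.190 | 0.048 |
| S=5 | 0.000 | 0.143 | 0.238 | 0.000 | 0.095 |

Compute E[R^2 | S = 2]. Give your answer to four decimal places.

20.8397

P(S = 2) = 0.524.
Σ R^2·P over the event = 0·(0.238) + 4·(0.048) + 36·(0.190) + 81·(0.048) = 10.920.
E[R^2 | S = 2] = (10.920) / (0.524) = 20.8397.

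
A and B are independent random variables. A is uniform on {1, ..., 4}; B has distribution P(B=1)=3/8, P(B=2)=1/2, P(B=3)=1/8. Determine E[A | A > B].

P(A > B) = 9/16.
Summing A·P(x,y) over outcomes with A > B gives 59/32.
E[A | A > B] = (59/32) / (9/16) = 59/18.

59/18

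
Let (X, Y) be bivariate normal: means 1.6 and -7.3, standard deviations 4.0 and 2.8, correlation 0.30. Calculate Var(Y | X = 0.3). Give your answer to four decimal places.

7.1344

For a bivariate normal, Var(Y | X=x) = σ_Y²(1 − ρ²).
Var(Y | X=0.3) = (2.8)²·(1 − (0.30)²) = 7.84·0.91 = 7.1344.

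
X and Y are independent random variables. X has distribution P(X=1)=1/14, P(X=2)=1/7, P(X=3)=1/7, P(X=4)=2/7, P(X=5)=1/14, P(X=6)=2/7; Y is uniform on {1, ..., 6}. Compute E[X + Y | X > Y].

P(X > Y) = 1/2.
Summing (X+Y)·P(x,y) over outcomes with X > Y gives 51/14.
E[X + Y | X > Y] = (51/14) / (1/2) = 51/7.

51/7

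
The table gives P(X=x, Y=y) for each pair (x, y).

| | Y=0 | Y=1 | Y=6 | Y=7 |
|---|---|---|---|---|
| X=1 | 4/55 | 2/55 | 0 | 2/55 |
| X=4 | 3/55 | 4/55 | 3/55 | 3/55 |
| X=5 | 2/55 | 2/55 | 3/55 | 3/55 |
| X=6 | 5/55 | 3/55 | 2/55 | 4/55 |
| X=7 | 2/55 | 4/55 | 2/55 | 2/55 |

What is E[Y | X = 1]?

2

P(X = 1) = 8/55.
Σ Y·P over the event = 0·(4/55) + 1·(2/55) + 7·(2/55) = 16/55.
E[Y | X = 1] = (16/55) / (8/55) = 2.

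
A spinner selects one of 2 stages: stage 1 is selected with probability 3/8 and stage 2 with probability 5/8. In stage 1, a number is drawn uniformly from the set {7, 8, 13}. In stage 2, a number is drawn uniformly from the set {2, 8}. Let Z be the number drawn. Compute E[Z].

E[Z | stage 1] = (7+8+13)/3 = 28/3.
E[Z | stage 2] = (2+8)/2 = 5.
By the law of total expectation,
E[Z] = (3/8)·(28/3) + (5/8)·(5) = 53/8.

53/8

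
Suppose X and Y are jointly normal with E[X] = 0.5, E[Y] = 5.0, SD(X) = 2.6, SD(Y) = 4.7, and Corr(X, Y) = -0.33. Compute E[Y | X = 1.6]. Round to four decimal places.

For a bivariate normal, E[Y | X=x] = μ_Y + ρ·(σ_Y/σ_X)·(x − μ_X).
E[Y | X=1.6] = 5.0 + (-0.33)·(4.7/2.6)·(1.6 − (0.5)) = 5.0 + (-0.59654)·(1.1) = 4.3438.

4.3438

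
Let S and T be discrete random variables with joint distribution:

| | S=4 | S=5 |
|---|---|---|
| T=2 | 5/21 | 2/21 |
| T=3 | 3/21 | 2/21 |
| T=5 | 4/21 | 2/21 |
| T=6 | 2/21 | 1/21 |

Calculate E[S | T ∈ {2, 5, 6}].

69/16

P(T ∈ {2, 5, 6}) = 16/21.
Σ S·P over the event = 4·(5/21) + 4·(4/21) + 4·(2/21) + 5·(2/21) + 5·(2/21) + 5·(1/21) = 23/7.
E[S | T ∈ {2, 5, 6}] = (23/7) / (16/21) = 69/16.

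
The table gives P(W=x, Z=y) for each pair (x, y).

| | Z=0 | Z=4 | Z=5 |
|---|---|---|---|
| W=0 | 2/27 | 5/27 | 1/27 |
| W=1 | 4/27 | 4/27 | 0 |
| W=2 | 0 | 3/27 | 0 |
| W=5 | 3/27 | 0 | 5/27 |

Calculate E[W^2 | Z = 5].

P(Z = 5) = 2/9.
Σ W^2·P over the event = 0·(1/27) + 25·(5/27) = 125/27.
E[W^2 | Z = 5] = (125/27) / (2/9) = 125/6.

125/6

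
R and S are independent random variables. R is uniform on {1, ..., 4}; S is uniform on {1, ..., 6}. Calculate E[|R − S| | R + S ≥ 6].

P(R + S ≥ 6) = 7/12.
Summing |R−S|·P(x,y) over outcomes with R + S ≥ 6 gives 5/4.
E[|R − S| | R + S ≥ 6] = (5/4) / (7/12) = 15/7.

15/7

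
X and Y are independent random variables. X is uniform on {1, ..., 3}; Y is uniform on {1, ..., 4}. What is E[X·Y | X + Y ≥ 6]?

29/3

P(X + Y ≥ 6) = 1/4.
Summing XY·P(x,y) over outcomes with X + Y ≥ 6 gives 29/12.
E[X·Y | X + Y ≥ 6] = (29/12) / (1/4) = 29/3.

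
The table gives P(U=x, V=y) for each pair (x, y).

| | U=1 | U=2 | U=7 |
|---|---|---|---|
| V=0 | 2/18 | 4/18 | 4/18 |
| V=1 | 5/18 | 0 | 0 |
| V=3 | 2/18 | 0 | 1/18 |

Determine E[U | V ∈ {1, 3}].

7/4

P(V ∈ {1, 3}) = 4/9.
Σ U·P over the event = 1·(5/18) + 1·(2/18) + 7·(1/18) = 7/9.
E[U | V ∈ {1, 3}] = (7/9) / (4/9) = 7/4.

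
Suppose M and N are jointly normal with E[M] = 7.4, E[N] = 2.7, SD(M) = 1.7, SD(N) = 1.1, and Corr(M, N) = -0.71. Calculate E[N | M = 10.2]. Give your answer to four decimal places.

For a bivariate normal, E[N | M=x] = μ_N + ρ·(σ_N/σ_M)·(x − μ_M).
E[N | M=10.2] = 2.7 + (-0.71)·(1.1/1.7)·(10.2 − (7.4)) = 2.7 + (-0.459412)·(2.8) = 1.4136.

1.4136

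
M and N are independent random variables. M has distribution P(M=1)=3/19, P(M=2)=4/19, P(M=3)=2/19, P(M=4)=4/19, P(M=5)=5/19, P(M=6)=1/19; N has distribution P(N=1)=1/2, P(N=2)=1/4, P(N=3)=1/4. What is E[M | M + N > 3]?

231/59

P(M + N > 3) = 59/76.
Summing M·P(x,y) over outcomes with M + N > 3 gives 231/76.
E[M | M + N > 3] = (231/76) / (59/76) = 231/59.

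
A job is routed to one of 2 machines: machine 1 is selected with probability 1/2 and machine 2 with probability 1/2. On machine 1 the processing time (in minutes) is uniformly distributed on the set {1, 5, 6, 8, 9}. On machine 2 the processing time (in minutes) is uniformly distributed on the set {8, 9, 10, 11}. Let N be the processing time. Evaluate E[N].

E[N | machine 1] = (1+5+6+8+9)/5 = 29/5.
E[N | machine 2] = (8+9+10+11)/4 = 19/2.
E[N] = (1/2)·(29/5) + (1/2)·(19/2) = 153/20.

153/20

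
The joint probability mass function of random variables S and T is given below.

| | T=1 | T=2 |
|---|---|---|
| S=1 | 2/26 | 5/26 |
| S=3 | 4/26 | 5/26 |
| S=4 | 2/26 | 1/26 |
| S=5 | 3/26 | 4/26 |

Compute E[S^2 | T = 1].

145/11

P(T = 1) = 11/26.
Σ S^2·P over the event = 1·(2/26) + 9·(4/26) + 16·(2/26) + 25·(3/26) = 145/26.
E[S^2 | T = 1] = (145/26) / (11/26) = 145/11.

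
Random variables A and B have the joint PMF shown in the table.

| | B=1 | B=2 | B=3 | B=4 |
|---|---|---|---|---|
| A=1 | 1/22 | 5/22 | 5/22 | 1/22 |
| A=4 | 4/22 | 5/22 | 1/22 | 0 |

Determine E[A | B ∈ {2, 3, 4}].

35/17

P(B ∈ {2, 3, 4}) = 17/22.
Σ A·P over the event = 1·(5/22) + 1·(5/22) + 1·(1/22) + 4·(5/22) + 4·(1/22) = 35/22.
E[A | B ∈ {2, 3, 4}] = (35/22) / (17/22) = 35/17.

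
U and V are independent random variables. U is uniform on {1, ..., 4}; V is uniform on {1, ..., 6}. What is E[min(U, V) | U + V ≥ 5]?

P(U + V ≥ 5) = 3/4.
Summing min(U,V)·P(x,y) over outcomes with U + V ≥ 5 gives 43/24.
E[min(U, V) | U + V ≥ 5] = (43/24) / (3/4) = 43/18.

43/18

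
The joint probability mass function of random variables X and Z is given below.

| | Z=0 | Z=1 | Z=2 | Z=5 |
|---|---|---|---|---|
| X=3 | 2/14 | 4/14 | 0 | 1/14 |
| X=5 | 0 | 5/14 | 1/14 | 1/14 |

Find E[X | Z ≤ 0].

3

P(Z ≤ 0) = 1/7.
Σ X·P over the event = 3·(2/14) = 3/7.
E[X | Z ≤ 0] = (3/7) / (1/7) = 3.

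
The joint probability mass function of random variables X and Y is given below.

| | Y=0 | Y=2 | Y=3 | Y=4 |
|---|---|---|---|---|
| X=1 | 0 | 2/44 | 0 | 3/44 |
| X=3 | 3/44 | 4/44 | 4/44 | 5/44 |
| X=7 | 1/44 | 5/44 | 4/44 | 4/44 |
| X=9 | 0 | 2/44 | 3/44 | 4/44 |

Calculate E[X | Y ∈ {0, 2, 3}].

P(Y ∈ {0, 2, 3}) = 7/11.
Summing X·P(X=x,Y=y) over the conditioning event gives 75/22.
E[X | Y ∈ {0, 2, 3}] = (75/22) / (7/11) = 75/14.

75/14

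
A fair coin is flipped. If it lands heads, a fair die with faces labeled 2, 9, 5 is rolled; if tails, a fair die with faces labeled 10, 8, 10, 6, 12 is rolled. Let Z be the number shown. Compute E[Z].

E[Z | heads] = (2+9+5)/3 = 16/3.
E[Z | tails] = (10+8+10+6+12)/5 = 46/5.
By the law of total expectation,
E[Z] = (1/2)·(16/3) + (1/2)·(46/5) = 109/15.

109/15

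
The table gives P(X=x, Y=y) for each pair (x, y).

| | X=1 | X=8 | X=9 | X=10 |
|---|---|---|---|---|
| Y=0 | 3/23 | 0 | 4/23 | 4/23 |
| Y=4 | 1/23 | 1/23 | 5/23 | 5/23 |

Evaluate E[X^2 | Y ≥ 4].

485/6

P(Y ≥ 4) = 12/23.
Summing X^2·P(X=x,Y=y) over the conditioning event gives 970/23.
E[X^2 | Y ≥ 4] = (970/23) / (12/23) = 485/6.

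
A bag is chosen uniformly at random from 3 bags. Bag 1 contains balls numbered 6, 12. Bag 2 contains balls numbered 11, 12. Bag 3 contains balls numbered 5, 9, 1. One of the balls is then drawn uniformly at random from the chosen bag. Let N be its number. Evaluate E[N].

E[N | bag 1] = (6+12)/2 = 9.
E[N | bag 2] = (11+12)/2 = 23/2.
E[N | bag 3] = (5+9+1)/3 = 5.
E[N] = (1/3)·(9) + (1/3)·(23/2) + (1/3)·(5) = 17/2.

17/2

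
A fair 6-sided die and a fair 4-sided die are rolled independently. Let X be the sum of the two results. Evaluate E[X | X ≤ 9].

134/23

P(X ≤ 9) = 23/24.
Σ over the event: 2·1/24 + 3·1/12 + 4·1/8 + 5·1/6 + 6·1/6 + 7·1/6 + 8·1/8 + 9·1/12 = 67/12.
E[X | X ≤ 9] = (67/12) / (23/24) = 134/23.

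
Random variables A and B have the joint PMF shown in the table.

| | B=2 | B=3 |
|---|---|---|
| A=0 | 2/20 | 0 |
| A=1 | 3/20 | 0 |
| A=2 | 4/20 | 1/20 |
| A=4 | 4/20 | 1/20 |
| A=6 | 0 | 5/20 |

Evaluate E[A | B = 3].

P(B = 3) = 7/20.
Σ A·P over the event = 2·(1/20) + 4·(1/20) + 6·(5/20) = 9/5.
E[A | B = 3] = (9/5) / (7/20) = 36/7.

36/7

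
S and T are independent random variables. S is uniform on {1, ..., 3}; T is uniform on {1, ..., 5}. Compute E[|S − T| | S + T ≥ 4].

P(S + T ≥ 4) = 4/5.
Summing |S−T|·P(x,y) over outcomes with S + T ≥ 4 gives 7/5.
E[|S − T| | S + T ≥ 4] = (7/5) / (4/5) = 7/4.

7/4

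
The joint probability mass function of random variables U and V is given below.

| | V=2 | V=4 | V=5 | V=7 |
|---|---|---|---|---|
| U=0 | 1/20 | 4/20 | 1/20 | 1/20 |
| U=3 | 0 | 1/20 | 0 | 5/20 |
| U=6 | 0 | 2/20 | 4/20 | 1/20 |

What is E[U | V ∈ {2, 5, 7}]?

P(V ∈ {2, 5, 7}) = 13/20.
Σ U·P over the event = 0·(1/20) + 0·(1/20) + 0·(1/20) + 3·(5/20) + 6·(4/20) + 6·(1/20) = 9/4.
E[U | V ∈ {2, 5, 7}] = (9/4) / (13/20) = 45/13.

45/13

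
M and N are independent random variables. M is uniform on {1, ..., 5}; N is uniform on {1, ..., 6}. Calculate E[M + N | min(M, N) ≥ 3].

17/2

P(min(M, N) ≥ 3) = 2/5.
Summing (M+N)·P(x,y) over outcomes with min(M, N) ≥ 3 gives 17/5.
E[M + N | min(M, N) ≥ 3] = (17/5) / (2/5) = 17/2.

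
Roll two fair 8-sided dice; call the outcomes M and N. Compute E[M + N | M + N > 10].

38/3

P(M + N > 10) = 21/64.
Summing (M+N)·P(x,y) over outcomes with M + N > 10 gives 133/32.
E[M + N | M + N > 10] = (133/32) / (21/64) = 38/3.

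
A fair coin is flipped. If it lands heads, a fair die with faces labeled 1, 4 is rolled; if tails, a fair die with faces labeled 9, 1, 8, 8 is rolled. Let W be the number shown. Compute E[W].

9/2

E[W | heads] = (1+4)/2 = 5/2.
E[W | tails] = (9+1+8+8)/4 = 13/2.
By the law of total expectation,
E[W] = (1/2)·(5/2) + (1/2)·(13/2) = 9/2.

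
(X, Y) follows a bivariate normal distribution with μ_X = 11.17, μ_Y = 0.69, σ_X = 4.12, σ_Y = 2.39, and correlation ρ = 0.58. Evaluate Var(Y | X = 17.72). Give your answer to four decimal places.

The conditional variance in a bivariate normal is σ_Y²(1 − ρ²), independent of x.
Var(Y | X=17.72) = (2.39)²·(1 − (0.58)²) = 5.7121·0.6636 = 3.7905.

3.7905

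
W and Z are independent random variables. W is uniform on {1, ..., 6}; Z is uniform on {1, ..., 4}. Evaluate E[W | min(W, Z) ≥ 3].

9/2

P(min(W, Z) ≥ 3) = 1/3.
Summing W·P(x,y) over outcomes with min(W, Z) ≥ 3 gives 3/2.
E[W | min(W, Z) ≥ 3] = (3/2) / (1/3) = 9/2.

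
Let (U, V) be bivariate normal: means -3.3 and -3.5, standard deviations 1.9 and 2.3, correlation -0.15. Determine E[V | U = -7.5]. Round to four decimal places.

-2.7374

The regression of V on U has slope ρ·σ_V/σ_U and passes through (μ_U, μ_V).
E[V | U=-7.5] = -3.5 + (-0.15)·(2.3/1.9)·(-7.5 − (-3.3)) = -3.5 + (-0.18158)·(-4.2) = -2.7374.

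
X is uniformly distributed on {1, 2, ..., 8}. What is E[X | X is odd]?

4

Given X is odd, X is equally likely to be any of {1, 3, 5, 7}.
E[X | X is odd] = (1 + 3 + 5 + 7) / 4 = 4.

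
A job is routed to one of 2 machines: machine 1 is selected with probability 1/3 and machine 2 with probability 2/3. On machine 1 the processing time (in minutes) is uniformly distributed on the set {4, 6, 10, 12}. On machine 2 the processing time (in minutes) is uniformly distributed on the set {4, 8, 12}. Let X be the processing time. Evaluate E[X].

8

E[X | machine 1] = (4+6+10+12)/4 = 8.
E[X | machine 2] = (4+8+12)/3 = 8.
By the law of total expectation,
E[X] = (1/3)·(8) + (2/3)·(8) = 8.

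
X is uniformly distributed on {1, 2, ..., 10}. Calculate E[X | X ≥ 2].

6

Given X ≥ 2, X is equally likely to be any of {2, 3, 4, 5, 6, 7, 8, 9, 10}.
E[X | X ≥ 2] = (2 + 3 + 4 + 5 + 6 + 7 + 8 + 9 + 10) / 9 = 6.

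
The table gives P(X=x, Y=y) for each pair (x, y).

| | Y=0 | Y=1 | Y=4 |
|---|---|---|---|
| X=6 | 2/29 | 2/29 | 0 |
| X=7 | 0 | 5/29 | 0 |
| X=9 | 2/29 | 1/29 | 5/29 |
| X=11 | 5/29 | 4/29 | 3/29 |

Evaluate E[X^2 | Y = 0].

P(Y = 0) = 9/29.
Σ X^2·P over the event = 36·(2/29) + 81·(2/29) + 121·(5/29) = 839/29.
E[X^2 | Y = 0] = (839/29) / (9/29) = 839/9.

839/9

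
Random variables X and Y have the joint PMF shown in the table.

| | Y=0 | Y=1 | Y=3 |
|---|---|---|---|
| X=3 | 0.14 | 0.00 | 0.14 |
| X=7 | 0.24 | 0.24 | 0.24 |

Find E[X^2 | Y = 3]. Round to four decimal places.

34.2632

P(Y = 3) = 0.38.
Summing X^2·P(X=x,Y=y) over the conditioning event gives 13.02.
E[X^2 | Y = 3] = (13.02) / (0.38) = 34.2632.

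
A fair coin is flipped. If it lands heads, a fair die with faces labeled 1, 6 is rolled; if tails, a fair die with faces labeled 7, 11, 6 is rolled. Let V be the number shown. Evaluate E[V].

E[V | heads] = (1+6)/2 = 7/2.
E[V | tails] = (7+11+6)/3 = 8.
By the law of total expectation,
E[V] = (1/2)·(7/2) + (1/2)·(8) = 23/4.

23/4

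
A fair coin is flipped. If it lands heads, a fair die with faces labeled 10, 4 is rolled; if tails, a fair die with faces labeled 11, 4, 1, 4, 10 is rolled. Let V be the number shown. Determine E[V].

13/2

E[V | heads] = (10+4)/2 = 7.
E[V | tails] = (11+4+1+4+10)/5 = 6.
E[V] = (1/2)·(7) + (1/2)·(6) = 13/2.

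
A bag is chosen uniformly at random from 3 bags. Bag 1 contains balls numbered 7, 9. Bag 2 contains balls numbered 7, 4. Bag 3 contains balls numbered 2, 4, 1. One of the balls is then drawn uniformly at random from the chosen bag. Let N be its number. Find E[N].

E[N | bag 1] = (7+9)/2 = 8.
E[N | bag 2] = (7+4)/2 = 11/2.
E[N | bag 3] = (2+4+1)/3 = 7/3.
By the law of total expectation,
E[N] = (1/3)·(8) + (1/3)·(11/2) + (1/3)·(7/3) = 95/18.

95/18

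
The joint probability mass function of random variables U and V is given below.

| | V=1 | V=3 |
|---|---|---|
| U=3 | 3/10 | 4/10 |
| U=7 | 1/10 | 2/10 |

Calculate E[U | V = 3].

13/3

P(V = 3) = 3/5.
Σ U·P over the event = 3·(4/10) + 7·(2/10) = 13/5.
E[U | V = 3] = (13/5) / (3/5) = 13/3.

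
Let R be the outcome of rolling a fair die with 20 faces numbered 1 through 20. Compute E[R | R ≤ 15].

P(R ≤ 15) = 3/4.
E[R | R ≤ 15] = (6) / (3/4) = 8.

8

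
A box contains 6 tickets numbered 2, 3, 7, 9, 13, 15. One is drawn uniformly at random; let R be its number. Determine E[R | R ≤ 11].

P(R ≤ 11) = 2/3.
Σ over the event: 2·1/6 + 3·1/6 + 7·1/6 + 9·1/6 = 7/2.
E[R | R ≤ 11] = (7/2) / (2/3) = 21/4.

21/4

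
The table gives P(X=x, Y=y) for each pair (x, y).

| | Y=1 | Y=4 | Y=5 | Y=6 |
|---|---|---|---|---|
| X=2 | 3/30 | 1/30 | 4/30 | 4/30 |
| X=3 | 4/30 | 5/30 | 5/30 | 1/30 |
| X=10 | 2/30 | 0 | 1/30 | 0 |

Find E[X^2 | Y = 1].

P(Y = 1) = 3/10.
Σ X^2·P over the event = 4·(3/30) + 9·(4/30) + 100·(2/30) = 124/15.
E[X^2 | Y = 1] = (124/15) / (3/10) = 248/9.

248/9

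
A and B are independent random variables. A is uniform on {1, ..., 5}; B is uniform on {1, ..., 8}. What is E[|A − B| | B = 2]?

Outcomes with B = 2: (1,2), (2,2), (3,2), (4,2), (5,2), each with probability 1/40.
E[|A − B| | B = 2] = (1 + 0 + 1 + 2 + 3) / 5 = 7/5.

7/5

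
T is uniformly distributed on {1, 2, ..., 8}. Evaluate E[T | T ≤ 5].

3

Given T ≤ 5, T is equally likely to be any of {1, 2, 3, 4, 5}.
E[T | T ≤ 5] = (1 + 2 + 3 + 4 + 5) / 5 = 3.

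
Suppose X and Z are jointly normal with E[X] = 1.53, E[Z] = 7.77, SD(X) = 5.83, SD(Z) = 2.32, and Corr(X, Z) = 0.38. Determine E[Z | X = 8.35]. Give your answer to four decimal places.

E[Z | X=x] = μ_Z + ρ(σ_Z/σ_X)(x − μ_X) for jointly normal variables.
E[Z | X=8.35] = 7.77 + (0.38)·(2.32/5.83)·(8.35 − (1.53)) = 7.77 + (0.15122)·(6.82) = 8.8013.

8.8013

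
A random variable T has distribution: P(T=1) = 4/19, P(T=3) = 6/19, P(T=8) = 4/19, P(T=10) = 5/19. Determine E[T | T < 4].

11/5

P(T < 4) = 10/19.
Σ over the event: 1·4/19 + 3·6/19 = 22/19.
E[T | T < 4] = (22/19) / (10/19) = 11/5.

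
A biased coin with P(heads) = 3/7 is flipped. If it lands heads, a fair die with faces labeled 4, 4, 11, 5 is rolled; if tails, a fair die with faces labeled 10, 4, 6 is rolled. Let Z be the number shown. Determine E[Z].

E[Z | heads] = (4+4+11+5)/4 = 6.
E[Z | tails] = (10+4+6)/3 = 20/3.
E[Z] = (3/7)·(6) + (4/7)·(20/3) = 134/21.

134/21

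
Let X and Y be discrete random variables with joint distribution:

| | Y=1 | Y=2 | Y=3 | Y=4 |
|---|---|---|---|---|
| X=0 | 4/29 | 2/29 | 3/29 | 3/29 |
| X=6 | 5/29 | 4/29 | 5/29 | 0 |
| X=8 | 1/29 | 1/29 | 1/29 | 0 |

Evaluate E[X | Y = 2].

P(Y = 2) = 7/29.
Σ X·P over the event = 0·(2/29) + 6·(4/29) + 8·(1/29) = 32/29.
E[X | Y = 2] = (32/29) / (7/29) = 32/7.

32/7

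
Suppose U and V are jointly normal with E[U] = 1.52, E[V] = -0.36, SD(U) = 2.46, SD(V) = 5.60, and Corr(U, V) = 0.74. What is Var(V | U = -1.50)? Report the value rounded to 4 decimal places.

14.1873

Var(V | U=x) = (1 − ρ²)·σ_V².
Var(V | U=-1.50) = (5.60)²·(1 − (0.74)²) = 31.36·0.4524 = 14.1873.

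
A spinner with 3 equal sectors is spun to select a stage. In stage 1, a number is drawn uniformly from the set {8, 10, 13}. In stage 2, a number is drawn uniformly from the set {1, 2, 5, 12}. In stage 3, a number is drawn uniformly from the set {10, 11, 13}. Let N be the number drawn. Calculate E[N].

E[N | stage 1] = (8+10+13)/3 = 31/3.
E[N | stage 2] = (1+2+5+12)/4 = 5.
E[N | stage 3] = (10+11+13)/3 = 34/3.
By the law of total expectation,
E[N] = (1/3)·(31/3) + (1/3)·(5) + (1/3)·(34/3) = 80/9.

80/9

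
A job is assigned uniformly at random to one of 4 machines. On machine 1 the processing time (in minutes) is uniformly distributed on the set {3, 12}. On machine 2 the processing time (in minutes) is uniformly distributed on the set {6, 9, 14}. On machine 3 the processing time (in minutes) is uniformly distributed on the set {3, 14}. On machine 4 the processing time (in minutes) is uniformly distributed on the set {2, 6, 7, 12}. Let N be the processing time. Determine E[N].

389/48

E[N | machine 1] = (3+12)/2 = 15/2.
E[N | machine 2] = (6+9+14)/3 = 29/3.
E[N | machine 3] = (3+14)/2 = 17/2.
E[N | machine 4] = (2+6+7+12)/4 = 27/4.
E[N] = (1/4)·(15/2) + (1/4)·(29/3) + (1/4)·(17/2) + (1/4)·(27/4) = 389/48.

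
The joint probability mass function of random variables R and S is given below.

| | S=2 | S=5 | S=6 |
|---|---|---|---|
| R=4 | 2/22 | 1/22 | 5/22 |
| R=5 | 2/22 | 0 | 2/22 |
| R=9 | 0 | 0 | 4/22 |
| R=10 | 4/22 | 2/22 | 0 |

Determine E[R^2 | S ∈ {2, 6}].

P(S ∈ {2, 6}) = 19/22.
Σ R^2·P over the event = 16·(2/22) + 16·(5/22) + 25·(2/22) + 25·(2/22) + 81·(4/22) + 100·(4/22) = 468/11.
E[R^2 | S ∈ {2, 6}] = (468/11) / (19/22) = 936/19.

936/19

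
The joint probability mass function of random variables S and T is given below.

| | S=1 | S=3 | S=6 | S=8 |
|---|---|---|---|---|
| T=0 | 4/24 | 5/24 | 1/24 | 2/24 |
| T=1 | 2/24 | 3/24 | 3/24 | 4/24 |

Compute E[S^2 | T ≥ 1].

131/4

P(T ≥ 1) = 1/2.
Σ S^2·P over the event = 1·(2/24) + 9·(3/24) + 36·(3/24) + 64·(4/24) = 131/8.
E[S^2 | T ≥ 1] = (131/8) / (1/2) = 131/4.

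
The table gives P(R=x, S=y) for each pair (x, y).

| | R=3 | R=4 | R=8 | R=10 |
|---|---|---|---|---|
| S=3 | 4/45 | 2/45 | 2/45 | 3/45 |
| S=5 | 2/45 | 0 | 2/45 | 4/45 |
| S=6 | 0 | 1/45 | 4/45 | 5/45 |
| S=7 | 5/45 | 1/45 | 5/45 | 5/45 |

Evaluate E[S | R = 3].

P(R = 3) = 11/45.
Summing S·P(R=x,S=y) over the conditioning event gives 19/15.
E[S | R = 3] = (19/15) / (11/45) = 57/11.

57/11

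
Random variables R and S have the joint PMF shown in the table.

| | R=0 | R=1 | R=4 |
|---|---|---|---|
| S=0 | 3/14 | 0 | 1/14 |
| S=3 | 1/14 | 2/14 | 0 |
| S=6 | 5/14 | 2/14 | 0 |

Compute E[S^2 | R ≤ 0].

21

P(R ≤ 0) = 9/14.
Σ S^2·P over the event = 0·(3/14) + 9·(1/14) + 36·(5/14) = 27/2.
E[S^2 | R ≤ 0] = (27/2) / (9/14) = 21.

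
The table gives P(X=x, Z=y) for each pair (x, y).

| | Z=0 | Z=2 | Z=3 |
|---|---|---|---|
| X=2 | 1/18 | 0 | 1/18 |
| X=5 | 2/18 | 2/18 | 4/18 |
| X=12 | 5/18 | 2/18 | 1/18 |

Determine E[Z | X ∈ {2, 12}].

P(X ∈ {2, 12}) = 5/9.
Σ Z·P over the event = 0·(1/18) + 3·(1/18) + 0·(5/18) + 2·(2/18) + 3·(1/18) = 5/9.
E[Z | X ∈ {2, 12}] = (5/9) / (5/9) = 1.

1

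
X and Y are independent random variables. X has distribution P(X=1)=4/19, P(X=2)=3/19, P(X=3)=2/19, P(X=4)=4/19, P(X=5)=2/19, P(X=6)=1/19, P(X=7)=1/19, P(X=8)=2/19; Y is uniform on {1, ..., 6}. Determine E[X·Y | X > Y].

793/50

P(X > Y) = 25/57.
Summing XY·P(x,y) over outcomes with X > Y gives 793/114.
E[X·Y | X > Y] = (793/114) / (25/57) = 793/50.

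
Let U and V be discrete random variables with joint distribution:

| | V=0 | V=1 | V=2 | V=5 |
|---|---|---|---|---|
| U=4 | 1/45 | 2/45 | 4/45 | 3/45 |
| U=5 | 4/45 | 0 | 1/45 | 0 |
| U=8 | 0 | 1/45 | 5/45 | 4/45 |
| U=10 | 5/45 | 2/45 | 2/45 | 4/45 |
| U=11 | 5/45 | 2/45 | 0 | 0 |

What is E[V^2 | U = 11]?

P(U = 11) = 7/45.
Σ V^2·P over the event = 0·(5/45) + 1·(2/45) = 2/45.
E[V^2 | U = 11] = (2/45) / (7/45) = 2/7.

2/7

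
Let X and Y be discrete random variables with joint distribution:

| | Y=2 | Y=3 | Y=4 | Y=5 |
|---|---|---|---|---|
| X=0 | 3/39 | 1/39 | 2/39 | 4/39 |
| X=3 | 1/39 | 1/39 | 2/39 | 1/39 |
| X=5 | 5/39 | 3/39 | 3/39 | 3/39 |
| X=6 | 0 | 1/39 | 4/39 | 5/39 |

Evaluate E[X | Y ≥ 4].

P(Y ≥ 4) = 8/13.
Σ X·P over the event = 0·(2/39) + 0·(4/39) + 3·(2/39) + 3·(1/39) + 5·(3/39) + 5·(3/39) + 6·(4/39) + 6·(5/39) = 31/13.
E[X | Y ≥ 4] = (31/13) / (8/13) = 31/8.

31/8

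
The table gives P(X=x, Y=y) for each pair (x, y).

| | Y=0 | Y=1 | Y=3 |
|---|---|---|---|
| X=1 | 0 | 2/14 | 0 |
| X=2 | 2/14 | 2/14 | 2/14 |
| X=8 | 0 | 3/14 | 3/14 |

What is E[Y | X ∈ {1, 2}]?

5/4

P(X ∈ {1, 2}) = 4/7.
Σ Y·P over the event = 1·(2/14) + 0·(2/14) + 1·(2/14) + 3·(2/14) = 5/7.
E[Y | X ∈ {1, 2}] = (5/7) / (4/7) = 5/4.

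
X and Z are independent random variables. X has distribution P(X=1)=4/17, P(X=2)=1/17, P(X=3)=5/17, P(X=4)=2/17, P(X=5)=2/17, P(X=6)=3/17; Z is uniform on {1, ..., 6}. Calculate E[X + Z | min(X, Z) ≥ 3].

35/4

P(min(X, Z) ≥ 3) = 8/17.
Summing (X+Z)·P(x,y) over outcomes with min(X, Z) ≥ 3 gives 70/17.
E[X + Z | min(X, Z) ≥ 3] = (70/17) / (8/17) = 35/4.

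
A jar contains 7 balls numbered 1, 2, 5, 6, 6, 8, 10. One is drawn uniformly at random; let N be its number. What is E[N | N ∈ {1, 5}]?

3

P(N ∈ {1, 5}) = 2/7.
Σ over the event: 1·1/7 + 5·1/7 = 6/7.
E[N | N ∈ {1, 5}] = (6/7) / (2/7) = 3.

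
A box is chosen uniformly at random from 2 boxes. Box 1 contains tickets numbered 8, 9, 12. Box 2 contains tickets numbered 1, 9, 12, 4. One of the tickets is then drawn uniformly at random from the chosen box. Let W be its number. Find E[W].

97/12

E[W | box 1] = (8+9+12)/3 = 29/3.
E[W | box 2] = (1+9+12+4)/4 = 13/2.
By the law of total expectation,
E[W] = (1/2)·(29/3) + (1/2)·(13/2) = 97/12.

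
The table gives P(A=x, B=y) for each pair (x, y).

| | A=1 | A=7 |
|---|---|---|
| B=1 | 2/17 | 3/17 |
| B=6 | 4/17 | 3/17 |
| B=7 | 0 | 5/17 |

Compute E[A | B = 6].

25/7

P(B = 6) = 7/17.
Σ A·P over the event = 1·(4/17) + 7·(3/17) = 25/17.
E[A | B = 6] = (25/17) / (7/17) = 25/7.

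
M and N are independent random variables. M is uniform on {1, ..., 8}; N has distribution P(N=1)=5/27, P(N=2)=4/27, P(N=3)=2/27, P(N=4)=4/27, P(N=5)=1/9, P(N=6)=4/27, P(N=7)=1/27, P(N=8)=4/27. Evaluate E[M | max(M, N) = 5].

P(max(M, N) = 5) = 5/36.
Summing M·P(x,y) over outcomes with max(M, N) = 5 gives 5/9.
E[M | max(M, N) = 5] = (5/9) / (5/36) = 4.

4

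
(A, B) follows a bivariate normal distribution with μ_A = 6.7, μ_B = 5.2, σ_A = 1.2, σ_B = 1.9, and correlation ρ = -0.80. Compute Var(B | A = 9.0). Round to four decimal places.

For a bivariate normal, Var(B | A=x) = σ_B²(1 − ρ²).
Var(B | A=9.0) = (1.9)²·(1 − (-0.80)²) = 3.61·0.36 = 1.2996.

1.2996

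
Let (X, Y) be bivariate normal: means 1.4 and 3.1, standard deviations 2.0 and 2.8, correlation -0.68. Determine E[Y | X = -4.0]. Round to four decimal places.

The regression of Y on X has slope ρ·σ_Y/σ_X and passes through (μ_X, μ_Y).
E[Y | X=-4.0] = 3.1 + (-0.68)·(2.8/2.0)·(-4.0 − (1.4)) = 3.1 + (-0.952)·(-5.4) = 8.2408.

8.2408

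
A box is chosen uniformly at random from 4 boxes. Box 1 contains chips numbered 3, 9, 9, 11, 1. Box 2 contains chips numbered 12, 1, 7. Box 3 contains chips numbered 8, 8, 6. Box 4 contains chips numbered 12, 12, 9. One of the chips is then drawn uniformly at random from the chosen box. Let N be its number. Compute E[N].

E[N | box 1] = (3+9+9+11+1)/5 = 33/5.
E[N | box 2] = (12+1+7)/3 = 20/3.
E[N | box 3] = (8+8+6)/3 = 22/3.
E[N | box 4] = (12+12+9)/3 = 11.
E[N] = (1/4)·(33/5) + (1/4)·(20/3) + (1/4)·(22/3) + (1/4)·(11) = 79/10.

79/10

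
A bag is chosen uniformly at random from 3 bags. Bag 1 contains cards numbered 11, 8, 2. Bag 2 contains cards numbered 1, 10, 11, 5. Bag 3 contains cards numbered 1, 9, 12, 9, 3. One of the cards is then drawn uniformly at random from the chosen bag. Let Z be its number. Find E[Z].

E[Z | bag 1] = (11+8+2)/3 = 7.
E[Z | bag 2] = (1+10+11+5)/4 = 27/4.
E[Z | bag 3] = (1+9+12+9+3)/5 = 34/5.
E[Z] = (1/3)·(7) + (1/3)·(27/4) + (1/3)·(34/5) = 137/20.

137/20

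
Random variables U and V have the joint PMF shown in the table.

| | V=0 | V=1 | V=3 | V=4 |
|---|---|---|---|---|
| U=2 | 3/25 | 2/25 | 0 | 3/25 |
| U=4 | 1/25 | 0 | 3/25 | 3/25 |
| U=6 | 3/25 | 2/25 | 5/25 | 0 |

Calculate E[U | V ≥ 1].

P(V ≥ 1) = 18/25.
Σ U·P over the event = 2·(2/25) + 2·(3/25) + 4·(3/25) + 4·(3/25) + 6·(2/25) + 6·(5/25) = 76/25.
E[U | V ≥ 1] = (76/25) / (18/25) = 38/9.

38/9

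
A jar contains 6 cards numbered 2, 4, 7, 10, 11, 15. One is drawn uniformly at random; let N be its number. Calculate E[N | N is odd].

P(N is odd) = 1/2.
Σ over the event: 7·1/6 + 11·1/6 + 15·1/6 = 11/2.
E[N | N is odd] = (11/2) / (1/2) = 11.

11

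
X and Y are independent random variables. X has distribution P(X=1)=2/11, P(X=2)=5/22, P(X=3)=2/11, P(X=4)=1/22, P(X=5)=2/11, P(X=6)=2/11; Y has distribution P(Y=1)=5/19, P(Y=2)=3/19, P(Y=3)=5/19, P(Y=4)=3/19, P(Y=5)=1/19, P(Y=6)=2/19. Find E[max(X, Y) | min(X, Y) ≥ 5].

35/6

P(min(X, Y) ≥ 5) = 12/209.
Summing max(X,Y)·P(x,y) over outcomes with min(X, Y) ≥ 5 gives 70/209.
E[max(X, Y) | min(X, Y) ≥ 5] = (70/209) / (12/209) = 35/6.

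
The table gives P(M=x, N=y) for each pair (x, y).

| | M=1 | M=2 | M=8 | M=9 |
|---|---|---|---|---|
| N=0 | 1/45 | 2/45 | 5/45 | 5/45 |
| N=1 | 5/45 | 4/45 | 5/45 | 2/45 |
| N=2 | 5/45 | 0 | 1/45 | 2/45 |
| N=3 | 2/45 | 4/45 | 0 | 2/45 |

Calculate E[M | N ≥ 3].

7/2

P(N ≥ 3) = 8/45.
Summing M·P(M=x,N=y) over the conditioning event gives 28/45.
E[M | N ≥ 3] = (28/45) / (8/45) = 7/2.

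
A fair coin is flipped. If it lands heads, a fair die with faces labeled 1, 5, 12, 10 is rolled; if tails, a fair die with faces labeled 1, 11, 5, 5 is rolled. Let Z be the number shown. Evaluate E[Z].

25/4

E[Z | heads] = (1+5+12+10)/4 = 7.
E[Z | tails] = (1+11+5+5)/4 = 11/2.
E[Z] = (1/2)·(7) + (1/2)·(11/2) = 25/4.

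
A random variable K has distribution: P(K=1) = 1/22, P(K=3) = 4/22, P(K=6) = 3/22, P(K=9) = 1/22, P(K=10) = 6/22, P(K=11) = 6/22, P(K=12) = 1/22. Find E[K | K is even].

9

P(K is even) = 5/11.
Σ over the event: 6·3/22 + 10·3/11 + 12·1/22 = 45/11.
E[K | K is even] = (45/11) / (5/11) = 9.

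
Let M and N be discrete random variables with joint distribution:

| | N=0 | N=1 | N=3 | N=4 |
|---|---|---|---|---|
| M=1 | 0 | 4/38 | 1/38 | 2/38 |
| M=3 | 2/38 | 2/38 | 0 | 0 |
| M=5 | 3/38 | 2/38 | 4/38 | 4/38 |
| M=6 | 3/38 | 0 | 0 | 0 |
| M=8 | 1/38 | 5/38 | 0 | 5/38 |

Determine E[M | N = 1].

60/13

P(N = 1) = 13/38.
Σ M·P over the event = 1·(4/38) + 3·(2/38) + 5·(2/38) + 8·(5/38) = 30/19.
E[M | N = 1] = (30/19) / (13/38) = 60/13.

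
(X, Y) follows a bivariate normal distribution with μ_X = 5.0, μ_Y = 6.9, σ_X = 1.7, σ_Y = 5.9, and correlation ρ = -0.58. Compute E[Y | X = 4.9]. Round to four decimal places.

7.1013

E[Y | X=x] = μ_Y + ρ(σ_Y/σ_X)(x − μ_X) for jointly normal variables.
E[Y | X=4.9] = 6.9 + (-0.58)·(5.9/1.7)·(4.9 − (5.0)) = 6.9 + (-2.0129)·(-0.1) = 7.1013.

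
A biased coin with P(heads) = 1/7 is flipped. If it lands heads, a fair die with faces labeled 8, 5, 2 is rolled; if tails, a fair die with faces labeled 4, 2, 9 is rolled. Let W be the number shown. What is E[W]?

5

E[W | heads] = (8+5+2)/3 = 5.
E[W | tails] = (4+2+9)/3 = 5.
By the law of total expectation,
E[W] = (1/7)·(5) + (6/7)·(5) = 5.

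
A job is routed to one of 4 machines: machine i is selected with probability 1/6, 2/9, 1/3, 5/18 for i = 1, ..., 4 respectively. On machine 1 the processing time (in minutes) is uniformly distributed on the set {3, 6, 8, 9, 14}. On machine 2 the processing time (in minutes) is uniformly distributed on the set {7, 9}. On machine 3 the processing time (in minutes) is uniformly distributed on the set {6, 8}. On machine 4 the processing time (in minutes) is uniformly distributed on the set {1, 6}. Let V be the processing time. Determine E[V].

77/12

E[V | machine 1] = (3+6+8+9+14)/5 = 8.
E[V | machine 2] = (7+9)/2 = 8.
E[V | machine 3] = (6+8)/2 = 7.
E[V | machine 4] = (1+6)/2 = 7/2.
By the law of total expectation,
E[V] = (1/6)·(8) + (2/9)·(8) + (1/3)·(7) + (5/18)·(7/2) = 77/12.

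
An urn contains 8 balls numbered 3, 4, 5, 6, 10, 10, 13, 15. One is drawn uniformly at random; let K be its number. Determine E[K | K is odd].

9

P(K is odd) = 1/2.
Σ over the event: 3·1/8 + 5·1/8 + 13·1/8 + 15·1/8 = 9/2.
E[K | K is odd] = (9/2) / (1/2) = 9.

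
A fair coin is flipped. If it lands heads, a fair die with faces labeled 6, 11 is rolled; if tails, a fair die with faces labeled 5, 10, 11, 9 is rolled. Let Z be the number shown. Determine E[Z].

69/8

E[Z | heads] = (6+11)/2 = 17/2.
E[Z | tails] = (5+10+11+9)/4 = 35/4.
E[Z] = (1/2)·(17/2) + (1/2)·(35/4) = 69/8.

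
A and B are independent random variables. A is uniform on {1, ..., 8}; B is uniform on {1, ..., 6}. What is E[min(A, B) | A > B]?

P(A > B) = 9/16.
Summing min(A,B)·P(x,y) over outcomes with A > B gives 77/48.
E[min(A, B) | A > B] = (77/48) / (9/16) = 77/27.

77/27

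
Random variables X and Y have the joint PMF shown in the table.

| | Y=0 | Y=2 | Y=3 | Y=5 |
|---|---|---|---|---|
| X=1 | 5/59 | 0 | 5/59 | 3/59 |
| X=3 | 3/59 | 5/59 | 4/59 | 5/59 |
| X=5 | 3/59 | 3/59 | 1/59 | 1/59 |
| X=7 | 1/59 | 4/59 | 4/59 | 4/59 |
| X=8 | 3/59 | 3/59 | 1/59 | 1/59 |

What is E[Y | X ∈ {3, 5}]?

P(X ∈ {3, 5}) = 25/59.
Σ Y·P over the event = 0·(3/59) + 2·(5/59) + 3·(4/59) + 5·(5/59) + 0·(3/59) + 2·(3/59) + 3·(1/59) + 5·(1/59) = 61/59.
E[Y | X ∈ {3, 5}] = (61/59) / (25/59) = 61/25.

61/25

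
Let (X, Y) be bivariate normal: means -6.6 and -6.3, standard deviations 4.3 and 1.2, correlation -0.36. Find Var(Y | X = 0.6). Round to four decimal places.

The conditional variance in a bivariate normal is σ_Y²(1 − ρ²), independent of x.
Var(Y | X=0.6) = (1.2)²·(1 − (-0.36)²) = 1.44·0.8704 = 1.2534.

1.2534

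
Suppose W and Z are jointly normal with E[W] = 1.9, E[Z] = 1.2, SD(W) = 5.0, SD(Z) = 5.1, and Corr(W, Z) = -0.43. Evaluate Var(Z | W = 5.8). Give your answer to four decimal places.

21.2008

Var(Z | W=x) = (1 − ρ²)·σ_Z².
Var(Z | W=5.8) = (5.1)²·(1 − (-0.43)²) = 26.01·0.8151 = 21.2008.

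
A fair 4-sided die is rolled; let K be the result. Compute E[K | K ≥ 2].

3

Given K ≥ 2, K is equally likely to be any of {2, 3, 4}.
E[K | K ≥ 2] = (2 + 3 + 4) / 3 = 3.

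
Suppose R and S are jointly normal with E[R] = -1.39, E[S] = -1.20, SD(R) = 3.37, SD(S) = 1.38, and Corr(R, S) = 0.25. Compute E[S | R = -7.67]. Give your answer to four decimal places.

For a bivariate normal, E[S | R=x] = μ_S + ρ·(σ_S/σ_R)·(x − μ_R).
E[S | R=-7.67] = -1.20 + (0.25)·(1.38/3.37)·(-7.67 − (-1.39)) = -1.20 + (0.10237)·(-6.28) = -1.8429.

-1.8429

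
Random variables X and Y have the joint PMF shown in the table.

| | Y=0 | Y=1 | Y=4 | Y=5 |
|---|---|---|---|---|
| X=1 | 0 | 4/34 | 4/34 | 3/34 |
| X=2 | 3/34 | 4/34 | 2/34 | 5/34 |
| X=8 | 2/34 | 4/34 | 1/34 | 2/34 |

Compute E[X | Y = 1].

P(Y = 1) = 6/17.
Summing X·P(X=x,Y=y) over the conditioning event gives 22/17.
E[X | Y = 1] = (22/17) / (6/17) = 11/3.

11/3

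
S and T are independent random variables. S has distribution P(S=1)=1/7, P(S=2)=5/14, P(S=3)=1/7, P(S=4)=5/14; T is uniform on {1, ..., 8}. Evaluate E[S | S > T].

41/12

P(S > T) = 3/14.
Summing S·P(x,y) over outcomes with S > T gives 41/56.
E[S | S > T] = (41/56) / (3/14) = 41/12.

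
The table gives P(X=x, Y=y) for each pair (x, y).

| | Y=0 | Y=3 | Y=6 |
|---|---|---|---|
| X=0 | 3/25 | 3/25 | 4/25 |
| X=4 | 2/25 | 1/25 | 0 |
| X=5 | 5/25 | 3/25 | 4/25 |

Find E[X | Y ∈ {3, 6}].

P(Y ∈ {3, 6}) = 3/5.
Summing X·P(X=x,Y=y) over the conditioning event gives 39/25.
E[X | Y ∈ {3, 6}] = (39/25) / (3/5) = 13/5.

13/5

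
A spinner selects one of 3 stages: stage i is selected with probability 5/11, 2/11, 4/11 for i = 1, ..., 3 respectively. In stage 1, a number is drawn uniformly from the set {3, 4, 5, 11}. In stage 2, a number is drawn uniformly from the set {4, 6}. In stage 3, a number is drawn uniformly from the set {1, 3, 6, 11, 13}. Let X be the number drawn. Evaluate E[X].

E[X | stage 1] = (3+4+5+11)/4 = 23/4.
E[X | stage 2] = (4+6)/2 = 5.
E[X | stage 3] = (1+3+6+11+13)/5 = 34/5.
E[X] = (5/11)·(23/4) + (2/11)·(5) + (4/11)·(34/5) = 1319/220.

1319/220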